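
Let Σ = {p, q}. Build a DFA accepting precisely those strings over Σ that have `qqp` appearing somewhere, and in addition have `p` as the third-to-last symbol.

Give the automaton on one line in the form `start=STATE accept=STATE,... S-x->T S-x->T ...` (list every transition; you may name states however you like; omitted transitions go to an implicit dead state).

start=s0 accept=s6,s7,s8,s9 s0-p->s0 s0-q->s1 s1-p->s0 s1-q->s2 s2-p->s3 s2-q->s2 s3-p->s4 s3-q->s5 s4-p->s6 s4-q->s7 s5-p->s8 s5-q->s9 s6-p->s6 s6-q->s7 s7-p->s8 s7-q->s9 s8-p->s4 s8-q->s5 s9-p->s3 s9-q->s2

Run two small machines in parallel and take their product. One (4 states) tracks whether and how much of `qqp` has been seen; the other (15 states) tracks the last 3 symbols read. Each combined state is a pair, one component from each; accept when both components accept. Minimizing collapses redundant product states.
10 states suffice.
        p   q  
>  s0   s0  s1 
   s1   s0  s2 
   s2   s3  s2 
   s3   s4  s5 
   s4   s6  s7 
   s5   s8  s9 
 * s6   s6  s7 
 * s7   s8  s9 
 * s8   s4  s5 
 * s9   s3  s2 
(> = start, * = accepting)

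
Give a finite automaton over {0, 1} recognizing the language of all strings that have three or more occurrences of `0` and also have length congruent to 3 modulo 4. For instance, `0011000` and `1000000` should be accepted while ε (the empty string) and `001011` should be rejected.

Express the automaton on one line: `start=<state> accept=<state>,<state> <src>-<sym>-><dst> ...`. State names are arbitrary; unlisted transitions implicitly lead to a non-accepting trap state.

start=s0 accept=s6 s0-0->s1 s0-1->s2 s1-0->s3 s1-1->s4 s2-0->s4 s2-1->s5 s3-0->s6 s3-1->s7 s4-0->s7 s4-1->s8 s5-0->s8 s5-1->s9 s6-0->s10 s6-1->s10 s7-0->s10 s7-1->s11 s8-0->s11 s8-1->s12 s9-0->s12 s9-1->s0 s10-0->s13 s10-1->s13 s11-0->s13 s11-1->s14 s12-0->s14 s12-1->s1 s13-0->s15 s13-1->s15 s14-0->s15 s14-1->s3 s15-0->s6 s15-1->s6

Build one automaton per condition and run them in lockstep. The first has 5 states tracking the count of `0`s, saturating at 4; the second has 4 states tracking the input length modulo 4. A product state is a pair (one from each), accepting exactly when both do. Equivalent product states are then merged.
With 16 states:
          0    1  
>  s0     s1   s2 
   s1     s3   s4 
   s2     s4   s5 
   s3     s6   s7 
   s4     s7   s8 
   s5     s8   s9 
 * s6    s10  s10 
   s7    s10  s11 
   s8    s11  s12 
   s9    s12   s0 
   s10   s13  s13 
   s11   s13  s14 
   s12   s14   s1 
   s13   s15  s15 
   s14   s15   s3 
   s15    s6   s6 
(> = start, * = accepting)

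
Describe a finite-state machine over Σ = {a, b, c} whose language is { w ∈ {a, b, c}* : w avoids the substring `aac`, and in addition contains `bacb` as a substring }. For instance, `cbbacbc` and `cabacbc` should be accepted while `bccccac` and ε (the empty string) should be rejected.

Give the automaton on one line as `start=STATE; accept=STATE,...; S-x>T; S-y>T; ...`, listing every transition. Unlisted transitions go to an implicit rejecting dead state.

start=q0; accept=q8,q10,q12; q0-a>q1; q0-b>q2; q0-c>q0; q1-a>q3; q1-b>q2; q1-c>q0; q2-a>q4; q2-b>q2; q2-c>q0; q3-a>q3; q3-b>q2; q3-c>q5; q4-a>q3; q4-b>q2; q4-c>q6; q5-a>q5; q5-b>q7; q5-c>q5; q6-a>q1; q6-b>q8; q6-c>q0; q7-a>q9; q7-b>q7; q7-c>q5; q8-a>q10; q8-b>q8; q8-c>q8; q9-a>q5; q9-b>q7; q9-c>q11; q10-a>q12; q10-b>q8; q10-c>q8; q11-a>q5; q11-b>q13; q11-c>q5; q12-a>q12; q12-b>q8; q12-c>q13; q13-a>q13; q13-b>q13; q13-c>q13

Build one automaton per condition and run them in lockstep. One (4 states) tracks partial matches of the forbidden pattern `aac`; the other (5 states) tracks whether and how much of `bacb` has been seen. Each combined state is a pair, one component from each; accept when both components accept.
          a    b    c  
>  q0     q1   q2   q0 
   q1     q3   q2   q0 
   q2     q4   q2   q0 
   q3     q3   q2   q5 
   q4     q3   q2   q6 
   q5     q5   q7   q5 
   q6     q1   q8   q0 
   q7     q9   q7   q5 
 * q8    q10   q8   q8 
   q9     q5   q7  q11 
 * q10   q12   q8   q8 
   q11    q5  q13   q5 
 * q12   q12   q8  q13 
   q13   q13  q13  q13 
(> = start, * = accepting)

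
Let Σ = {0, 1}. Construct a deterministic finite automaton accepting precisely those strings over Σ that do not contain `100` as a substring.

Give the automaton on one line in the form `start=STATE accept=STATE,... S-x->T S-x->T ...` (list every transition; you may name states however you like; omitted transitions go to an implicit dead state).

This is the complement of 'contains `100`'. Use the same substring-matching states — q0 through q3 holding how much of `100` has just been matched — but flip the accepting set: everything except the trap q3 accepts.
4 states suffice.
        0   1  
>* q0   q0  q1 
 * q1   q2  q1 
 * q2   q3  q1 
   q3   q3  q3 
(> = start, * = accepting)

start=q0 accept=q0,q1,q2 q0-0->q0 q0-1->q1 q1-0->q2 q1-1->q1 q2-0->q3 q2-1->q1 q3-0->q3 q3-1->q3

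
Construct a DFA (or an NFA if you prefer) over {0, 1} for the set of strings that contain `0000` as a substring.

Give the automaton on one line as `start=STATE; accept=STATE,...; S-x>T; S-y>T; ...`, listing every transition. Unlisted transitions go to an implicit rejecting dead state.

start=s0; accept=s4; s0-0>s1; s0-1>s0; s1-0>s2; s1-1>s0; s2-0>s3; s2-1>s0; s3-0>s4; s3-1>s0; s4-0>s4; s4-1>s4

States s0..s3 record the length of the longest prefix of `0000` that matches the current input suffix. Reaching s4 means `0000` has been seen, and we stay there forever. Accept from s4.
With 5 states:
        0   1  
>  s0   s1  s0 
   s1   s2  s0 
   s2   s3  s0 
   s3   s4  s0 
 * s4   s4  s4 
(> = start, * = accepting)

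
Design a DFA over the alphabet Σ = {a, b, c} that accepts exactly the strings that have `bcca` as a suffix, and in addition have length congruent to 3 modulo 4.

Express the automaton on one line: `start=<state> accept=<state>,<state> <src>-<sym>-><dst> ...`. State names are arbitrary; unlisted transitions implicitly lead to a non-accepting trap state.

Build one automaton per condition and run them in lockstep. The first has 5 states tracking how much of the suffix `bcca` has currently been matched; the second has 4 states tracking the input length modulo 4. A product state is a pair (one from each), accepting exactly when both do.
With 20 states:
          a    b    c  
>  q0     q1   q2   q1 
   q1     q3   q4   q3 
   q2     q3   q4   q5 
   q3     q6   q7   q6 
   q4     q6   q7   q8 
   q5     q6   q7   q9 
   q6     q0  q10   q0 
   q7     q0  q10  q11 
   q8     q0  q10  q12 
   q9    q13  q10   q0 
   q10    q1   q2  q14 
   q11    q1   q2  q15 
   q12   q16   q2   q1 
   q13    q1   q2   q1 
   q14    q3   q4  q17 
   q15   q18   q4   q3 
   q16    q3   q4   q3 
   q17   q19   q7   q6 
   q18    q6   q7   q6 
 * q19    q0  q10   q0 
(> = start, * = accepting)

start=q0 accept=q19 q0-a->q1 q0-b->q2 q0-c->q1 q1-a->q3 q1-b->q4 q1-c->q3 q2-a->q3 q2-b->q4 q2-c->q5 q3-a->q6 q3-b->q7 q3-c->q6 q4-a->q6 q4-b->q7 q4-c->q8 q5-a->q6 q5-b->q7 q5-c->q9 q6-a->q0 q6-b->q10 q6-c->q0 q7-a->q0 q7-b->q10 q7-c->q11 q8-a->q0 q8-b->q10 q8-c->q12 q9-a->q13 q9-b->q10 q9-c->q0 q10-a->q1 q10-b->q2 q10-c->q14 q11-a->q1 q11-b->q2 q11-c->q15 q12-a->q16 q12-b->q2 q12-c->q1 q13-a->q1 q13-b->q2 q13-c->q1 q14-a->q3 q14-b->q4 q14-c->q17 q15-a->q18 q15-b->q4 q15-c->q3 q16-a->q3 q16-b->q4 q16-c->q3 q17-a->q19 q17-b->q7 q17-c->q6 q18-a->q6 q18-b->q7 q18-c->q6 q19-a->q0 q19-b->q10 q19-c->q0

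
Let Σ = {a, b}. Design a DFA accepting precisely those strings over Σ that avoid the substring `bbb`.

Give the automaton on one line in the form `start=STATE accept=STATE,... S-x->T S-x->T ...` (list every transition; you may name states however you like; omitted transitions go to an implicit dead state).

Track partial matches of the forbidden pattern `bbb`. State q3 is a dead state reached once `bbb` has occurred; every other state accepts. q0 means no part of `bbb` is currently matched.
        a   b  
>* q0   q0  q1 
 * q1   q0  q2 
 * q2   q0  q3 
   q3   q3  q3 
(> = start, * = accepting)

start=q0 accept=q0,q1,q2 q0-a->q0 q0-b->q1 q1-a->q0 q1-b->q2 q2-a->q0 q2-b->q3 q3-a->q3 q3-b->q3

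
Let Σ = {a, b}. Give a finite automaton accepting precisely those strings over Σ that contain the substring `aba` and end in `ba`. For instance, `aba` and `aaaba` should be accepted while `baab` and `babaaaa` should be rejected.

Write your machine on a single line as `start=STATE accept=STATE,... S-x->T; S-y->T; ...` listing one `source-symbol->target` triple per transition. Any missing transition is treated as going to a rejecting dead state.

start=S0; accept=S5; S0-a->S1; S0-b->S2; S1-a->S1; S1-b->S3; S2-a->S4; S2-b->S2; S3-a->S5; S3-b->S2; S4-a->S1; S4-b->S3; S5-a->S6; S5-b->S7; S6-a->S6; S6-b->S7; S7-a->S5; S7-b->S7

Handle the two conditions separately and then intersect. The first has 4 states tracking whether and how much of `aba` has been seen; the second has 3 states tracking how much of the suffix `ba` has currently been matched. A product state is a pair (one from each), accepting exactly when both do.
An 8-state machine:
        a   b  
>  S0   S1  S2 
   S1   S1  S3 
   S2   S4  S2 
   S3   S5  S2 
   S4   S1  S3 
 * S5   S6  S7 
   S6   S6  S7 
   S7   S5  S7 
(> = start, * = accepting)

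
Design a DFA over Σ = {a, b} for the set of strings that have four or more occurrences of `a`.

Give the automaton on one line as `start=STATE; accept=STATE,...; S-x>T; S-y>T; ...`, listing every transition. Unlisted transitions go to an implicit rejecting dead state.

start=s0; accept=s4,s5; s0-a>s1; s0-b>s0; s1-a>s2; s1-b>s1; s2-a>s3; s2-b>s2; s3-a>s4; s3-b>s3; s4-a>s5; s4-b>s4; s5-a>s5; s5-b>s5

Count `a`s, saturating at 5: states s0 through s4 mean 0 through 4 `a`s seen; s5 means more than 4. Each `a` increments (capped at s5); other symbols loop. Accept from {s4, s5}.
        a   b  
>  s0   s1  s0 
   s1   s2  s1 
   s2   s3  s2 
   s3   s4  s3 
 * s4   s5  s4 
 * s5   s5  s5 
(> = start, * = accepting)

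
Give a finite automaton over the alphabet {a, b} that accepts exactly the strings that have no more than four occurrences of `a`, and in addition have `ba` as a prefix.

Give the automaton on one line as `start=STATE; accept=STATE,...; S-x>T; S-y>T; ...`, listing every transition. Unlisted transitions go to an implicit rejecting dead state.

Build one automaton per condition and run them in lockstep. One (6 states) tracks the count of `a`s, saturating at 5; the other (4 states) tracks whether the input so far still matches the prefix `ba`. Each combined state is a pair, one component from each; accept when both components accept. Equivalent product states are then merged.
A 7-state machine:
        a   b  
>  q0   q1  q2 
   q1   q1  q1 
   q2   q3  q1 
 * q3   q4  q3 
 * q4   q5  q4 
 * q5   q6  q5 
 * q6   q1  q6 
(> = start, * = accepting)

start=q0; accept=q3,q4,q5,q6; q0-a>q1; q0-b>q2; q1-a>q1; q1-b>q1; q2-a>q3; q2-b>q1; q3-a>q4; q3-b>q3; q4-a>q5; q4-b>q4; q5-a>q6; q5-b>q5; q6-a>q1; q6-b>q6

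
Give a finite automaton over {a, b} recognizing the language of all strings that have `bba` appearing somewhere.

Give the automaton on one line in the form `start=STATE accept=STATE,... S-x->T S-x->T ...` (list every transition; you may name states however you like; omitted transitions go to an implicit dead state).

start=q0 accept=q3 q0-a->q0 q0-b->q1 q1-a->q0 q1-b->q2 q2-a->q3 q2-b->q2 q3-a->q3 q3-b->q3

States q0..q2 record the length of the longest prefix of `bba` that matches the current input suffix. Reaching q3 means `bba` has been seen, and we stay there forever. Accept from q3.
A 4-state machine:
        a   b  
>  q0   q0  q1 
   q1   q0  q2 
   q2   q3  q2 
 * q3   q3  q3 
(> = start, * = accepting)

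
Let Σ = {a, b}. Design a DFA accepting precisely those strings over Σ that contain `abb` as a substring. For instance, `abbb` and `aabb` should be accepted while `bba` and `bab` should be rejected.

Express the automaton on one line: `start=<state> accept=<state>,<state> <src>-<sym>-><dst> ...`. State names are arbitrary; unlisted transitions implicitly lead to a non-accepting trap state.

Track how much of `abb` has been matched so far: state s0 is no progress, s3 is the absorbing accept state reached once `abb` has occurred. Intermediate states record partial matches; on a mismatch, fall back to the longest reusable overlap.
        a   b  
>  s0   s1  s0 
   s1   s1  s2 
   s2   s1  s3 
 * s3   s3  s3 
(> = start, * = accepting)

start=s0 accept=s3 s0-a->s1 s0-b->s0 s1-a->s1 s1-b->s2 s2-a->s1 s2-b->s3 s3-a->s3 s3-b->s3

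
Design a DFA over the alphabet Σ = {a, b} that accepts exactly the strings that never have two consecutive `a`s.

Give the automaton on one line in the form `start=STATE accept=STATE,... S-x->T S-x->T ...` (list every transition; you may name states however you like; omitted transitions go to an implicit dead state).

This is the complement of 'contains `aa`'. Use the same substring-matching states — q0 through q2 holding how much of `aa` has just been matched — but flip the accepting set: everything except the trap q2 accepts.
With 3 states:
        a   b  
>* q0   q1  q0 
 * q1   q2  q0 
   q2   q2  q2 
(> = start, * = accepting)

start=q0 accept=q0,q1 q0-a->q1 q0-b->q0 q1-a->q2 q1-b->q0 q2-a->q2 q2-b->q2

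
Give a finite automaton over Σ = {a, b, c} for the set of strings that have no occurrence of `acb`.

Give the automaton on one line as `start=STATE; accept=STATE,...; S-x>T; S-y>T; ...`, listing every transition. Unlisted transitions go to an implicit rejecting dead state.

start=S0; accept=S0,S1,S2; S0-a>S1; S0-b>S0; S0-c>S0; S1-a>S1; S1-b>S0; S1-c>S2; S2-a>S1; S2-b>S3; S2-c>S0; S3-a>S3; S3-b>S3; S3-c>S3

Track partial matches of the forbidden pattern `acb`. State S3 is a dead state reached once `acb` has occurred; every other state accepts. S0 means no part of `acb` is currently matched.
4 states suffice.
        a   b   c  
>* S0   S1  S0  S0 
 * S1   S1  S0  S2 
 * S2   S1  S3  S0 
   S3   S3  S3  S3 
(> = start, * = accepting)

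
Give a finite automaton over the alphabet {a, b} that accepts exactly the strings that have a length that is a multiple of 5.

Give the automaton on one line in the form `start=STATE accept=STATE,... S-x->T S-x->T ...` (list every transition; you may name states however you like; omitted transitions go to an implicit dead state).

start=s0 accept=s0 s0-a->s1 s0-b->s1 s1-a->s2 s1-b->s2 s2-a->s3 s2-b->s3 s3-a->s4 s3-b->s4 s4-a->s0 s4-b->s0

Count input length modulo 5: every symbol advances one step around the cycle s0 → s1 → s2 → s3 → s4 → s0. Accept at s0.
With 5 states:
        a   b  
>* s0   s1  s1 
   s1   s2  s2 
   s2   s3  s3 
   s3   s4  s4 
   s4   s0  s0 
(> = start, * = accepting)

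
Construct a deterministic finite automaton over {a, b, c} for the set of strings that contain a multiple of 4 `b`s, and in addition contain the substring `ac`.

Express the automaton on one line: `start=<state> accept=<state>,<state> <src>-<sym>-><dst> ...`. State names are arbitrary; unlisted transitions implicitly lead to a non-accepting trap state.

Handle the two conditions separately and then intersect. The first has 4 states tracking the count of `b`s modulo 4; the second has 3 states tracking whether and how much of `ac` has been seen. A product state is a pair (one from each), accepting exactly when both do.
          a    b    c  
>  s0     s1   s2   s0 
   s1     s1   s2   s3 
   s2     s4   s5   s2 
 * s3     s3   s6   s3 
   s4     s4   s5   s6 
   s5     s7   s8   s5 
   s6     s6   s9   s6 
   s7     s7   s8   s9 
   s8    s10   s0   s8 
   s9     s9  s11   s9 
   s10   s10   s0  s11 
   s11   s11   s3  s11 
(> = start, * = accepting)

start=s0 accept=s3 s0-a->s1 s0-b->s2 s0-c->s0 s1-a->s1 s1-b->s2 s1-c->s3 s2-a->s4 s2-b->s5 s2-c->s2 s3-a->s3 s3-b->s6 s3-c->s3 s4-a->s4 s4-b->s5 s4-c->s6 s5-a->s7 s5-b->s8 s5-c->s5 s6-a->s6 s6-b->s9 s6-c->s6 s7-a->s7 s7-b->s8 s7-c->s9 s8-a->s10 s8-b->s0 s8-c->s8 s9-a->s9 s9-b->s11 s9-c->s9 s10-a->s10 s10-b->s0 s10-c->s11 s11-a->s11 s11-b->s3 s11-c->s11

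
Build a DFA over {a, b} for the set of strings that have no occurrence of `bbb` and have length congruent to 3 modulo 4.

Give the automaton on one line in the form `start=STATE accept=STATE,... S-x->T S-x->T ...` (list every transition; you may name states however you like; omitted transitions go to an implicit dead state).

Run two small machines in parallel and take their product. The first has 4 states tracking partial matches of the forbidden pattern `bbb`; the second has 4 states tracking the input length modulo 4. A product state is a pair (one from each), accepting exactly when both do. Equivalent product states are then merged.
With 13 states:
          a    b  
>  s0     s1   s2 
   s1     s3   s4 
   s2     s3   s5 
   s3     s6   s7 
   s4     s6   s8 
   s5     s6   s9 
 * s6     s0  s10 
 * s7     s0  s11 
 * s8     s0   s9 
   s9     s9   s9 
   s10    s1  s12 
   s11    s1   s9 
   s12    s3   s9 
(> = start, * = accepting)

start=s0 accept=s6,s7,s8 s0-a->s1 s0-b->s2 s1-a->s3 s1-b->s4 s2-a->s3 s2-b->s5 s3-a->s6 s3-b->s7 s4-a->s6 s4-b->s8 s5-a->s6 s5-b->s9 s6-a->s0 s6-b->s10 s7-a->s0 s7-b->s11 s8-a->s0 s8-b->s9 s9-a->s9 s9-b->s9 s10-a->s1 s10-b->s12 s11-a->s1 s11-b->s9 s12-a->s3 s12-b->s9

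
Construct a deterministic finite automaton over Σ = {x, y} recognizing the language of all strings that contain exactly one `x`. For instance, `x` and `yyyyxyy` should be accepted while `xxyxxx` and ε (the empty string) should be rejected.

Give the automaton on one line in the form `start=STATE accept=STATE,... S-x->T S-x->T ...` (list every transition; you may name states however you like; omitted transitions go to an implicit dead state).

start=q0 accept=q1 q0-x->q1 q0-y->q0 q1-x->q2 q1-y->q1 q2-x->q2 q2-y->q2

Count `x`s, saturating at 2: state q0 means no `x` yet, q1 means one `x` seen, q2 means more than one. Each `x` increments (capped at q2); other symbols loop. Accept from {q1}.
A 3-state machine:
        x   y  
>  q0   q1  q0 
 * q1   q2  q1 
   q2   q2  q2 
(> = start, * = accepting)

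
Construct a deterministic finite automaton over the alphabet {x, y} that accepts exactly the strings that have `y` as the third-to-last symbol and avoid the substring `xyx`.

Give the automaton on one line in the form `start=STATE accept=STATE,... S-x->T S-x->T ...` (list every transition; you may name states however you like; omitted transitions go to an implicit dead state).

Build one automaton per condition and run them in lockstep. The first has 15 states tracking the last 3 symbols read; the second has 4 states tracking partial matches of the forbidden pattern `xyx`. A product state is a pair (one from each), accepting exactly when both do.
22 states suffice.
          x    y  
>  s0     s1   s2 
   s1     s3   s4 
   s2     s5   s6 
   s3     s7   s8 
   s4     s9  s10 
   s5    s11  s12 
   s6    s13  s14 
   s7     s7   s8 
   s8     s9  s10 
   s9    s15  s16 
   s10   s13  s14 
 * s11    s7   s8 
 * s12    s9  s10 
 * s13   s11  s12 
 * s14   s13  s14 
   s15   s17  s18 
   s16    s9  s19 
   s17   s17  s18 
   s18    s9  s19 
   s19   s20  s21 
   s20   s15  s16 
   s21   s20  s21 
(> = start, * = accepting)

start=s0 accept=s11,s12,s13,s14 s0-x->s1 s0-y->s2 s1-x->s3 s1-y->s4 s2-x->s5 s2-y->s6 s3-x->s7 s3-y->s8 s4-x->s9 s4-y->s10 s5-x->s11 s5-y->s12 s6-x->s13 s6-y->s14 s7-x->s7 s7-y->s8 s8-x->s9 s8-y->s10 s9-x->s15 s9-y->s16 s10-x->s13 s10-y->s14 s11-x->s7 s11-y->s8 s12-x->s9 s12-y->s10 s13-x->s11 s13-y->s12 s14-x->s13 s14-y->s14 s15-x->s17 s15-y->s18 s16-x->s9 s16-y->s19 s17-x->s17 s17-y->s18 s18-x->s9 s18-y->s19 s19-x->s20 s19-y->s21 s20-x->s15 s20-y->s16 s21-x->s20 s21-y->s21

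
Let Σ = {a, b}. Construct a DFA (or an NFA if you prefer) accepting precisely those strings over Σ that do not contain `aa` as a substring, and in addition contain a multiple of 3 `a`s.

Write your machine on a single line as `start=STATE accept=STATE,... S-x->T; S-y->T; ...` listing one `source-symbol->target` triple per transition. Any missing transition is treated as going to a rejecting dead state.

start=q0; accept=q0,q6; q0-a->q1; q0-b->q0; q1-a->q2; q1-b->q3; q2-a->q2; q2-b->q2; q3-a->q4; q3-b->q3; q4-a->q2; q4-b->q5; q5-a->q6; q5-b->q5; q6-a->q2; q6-b->q0

Handle the two conditions separately and then intersect. One (3 states) tracks partial matches of the forbidden pattern `aa`; the other (3 states) tracks the count of `a`s modulo 3. Each combined state is a pair, one component from each; accept when both components accept. After merging equivalent states the machine shrinks.
        a   b  
>* q0   q1  q0 
   q1   q2  q3 
   q2   q2  q2 
   q3   q4  q3 
   q4   q2  q5 
   q5   q6  q5 
 * q6   q2  q0 
(> = start, * = accepting)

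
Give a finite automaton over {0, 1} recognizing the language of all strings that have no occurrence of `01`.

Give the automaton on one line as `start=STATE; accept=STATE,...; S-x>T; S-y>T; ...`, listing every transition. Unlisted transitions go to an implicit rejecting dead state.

Track partial matches of the forbidden pattern `01`. State q2 is a dead state reached once `01` has occurred; every other state accepts. q0 means no part of `01` is currently matched.
A 3-state machine:
        0   1  
>* q0   q1  q0 
 * q1   q1  q2 
   q2   q2  q2 
(> = start, * = accepting)

start=q0; accept=q0,q1; q0-0>q1; q0-1>q0; q1-0>q1; q1-1>q2; q2-0>q2; q2-1>q2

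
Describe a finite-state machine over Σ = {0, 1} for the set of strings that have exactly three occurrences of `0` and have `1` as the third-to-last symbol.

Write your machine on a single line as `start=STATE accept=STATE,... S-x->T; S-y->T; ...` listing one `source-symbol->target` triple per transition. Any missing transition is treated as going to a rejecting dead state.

start=S0; accept=S11,S13,S14,S15; S0-0->S1; S0-1->S0; S1-0->S2; S1-1->S3; S2-0->S4; S2-1->S5; S3-0->S6; S3-1->S3; S4-0->S7; S4-1->S8; S5-0->S9; S5-1->S10; S6-0->S11; S6-1->S5; S7-0->S7; S7-1->S7; S8-0->S7; S8-1->S12; S9-0->S7; S9-1->S13; S10-0->S14; S10-1->S10; S11-0->S7; S11-1->S8; S12-0->S7; S12-1->S15; S13-0->S7; S13-1->S12; S14-0->S7; S14-1->S13; S15-0->S7; S15-1->S15

Build one automaton per condition and run them in lockstep. The first has 5 states tracking the count of `0`s, saturating at 4; the second has 15 states tracking the last 3 symbols read. A product state is a pair (one from each), accepting exactly when both do. Equivalent product states are then merged.
16 states suffice.
          0    1  
>  S0     S1   S0 
   S1     S2   S3 
   S2     S4   S5 
   S3     S6   S3 
   S4     S7   S8 
   S5     S9  S10 
   S6    S11   S5 
   S7     S7   S7 
   S8     S7  S12 
   S9     S7  S13 
   S10   S14  S10 
 * S11    S7   S8 
   S12    S7  S15 
 * S13    S7  S12 
 * S14    S7  S13 
 * S15    S7  S15 
(> = start, * = accepting)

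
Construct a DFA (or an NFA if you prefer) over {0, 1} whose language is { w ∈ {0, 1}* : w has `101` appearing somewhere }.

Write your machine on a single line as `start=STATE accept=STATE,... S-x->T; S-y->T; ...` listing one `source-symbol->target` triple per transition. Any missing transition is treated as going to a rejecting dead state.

States S0..S2 record the length of the longest prefix of `101` that matches the current input suffix. Reaching S3 means `101` has been seen, and we stay there forever. Accept from S3.
A 4-state machine:
        0   1  
>  S0   S0  S1 
   S1   S2  S1 
   S2   S0  S3 
 * S3   S3  S3 
(> = start, * = accepting)

start=S0; accept=S3; S0-0->S0; S0-1->S1; S1-0->S2; S1-1->S1; S2-0->S0; S2-1->S3; S3-0->S3; S3-1->S3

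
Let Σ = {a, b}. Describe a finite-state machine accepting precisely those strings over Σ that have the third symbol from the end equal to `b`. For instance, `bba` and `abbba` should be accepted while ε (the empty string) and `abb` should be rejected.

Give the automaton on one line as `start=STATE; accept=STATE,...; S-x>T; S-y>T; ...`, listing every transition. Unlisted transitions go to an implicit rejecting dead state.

start=q0; accept=q11,q12,q13,q14; q0-a>q1; q0-b>q2; q1-a>q3; q1-b>q4; q2-a>q5; q2-b>q6; q3-a>q7; q3-b>q8; q4-a>q9; q4-b>q10; q5-a>q11; q5-b>q12; q6-a>q13; q6-b>q14; q7-a>q7; q7-b>q8; q8-a>q9; q8-b>q10; q9-a>q11; q9-b>q12; q10-a>q13; q10-b>q14; q11-a>q7; q11-b>q8; q12-a>q9; q12-b>q10; q13-a>q11; q13-b>q12; q14-a>q13; q14-b>q14

Because acceptance depends on a position counted from the end, the machine has to buffer the most recent 3 symbols. Make each state the string of the last up-to-3 symbols read; on input `x` shift the window left and append `x`. Accept when the buffered window has length 3 and begins with `b`.
          a    b  
>  q0     q1   q2 
   q1     q3   q4 
   q2     q5   q6 
   q3     q7   q8 
   q4     q9  q10 
   q5    q11  q12 
   q6    q13  q14 
   q7     q7   q8 
   q8     q9  q10 
   q9    q11  q12 
   q10   q13  q14 
 * q11    q7   q8 
 * q12    q9  q10 
 * q13   q11  q12 
 * q14   q13  q14 
(> = start, * = accepting)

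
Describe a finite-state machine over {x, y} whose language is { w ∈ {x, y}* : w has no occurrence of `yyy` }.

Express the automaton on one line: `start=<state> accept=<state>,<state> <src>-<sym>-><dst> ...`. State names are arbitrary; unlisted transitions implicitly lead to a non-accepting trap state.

start=q0 accept=q0,q1,q2 q0-x->q0 q0-y->q1 q1-x->q0 q1-y->q2 q2-x->q0 q2-y->q3 q3-x->q3 q3-y->q3

This is the complement of 'contains `yyy`'. Use the same substring-matching states — q0 through q3 holding how much of `yyy` has just been matched — but flip the accepting set: everything except the trap q3 accepts.
        x   y  
>* q0   q0  q1 
 * q1   q0  q2 
 * q2   q0  q3 
   q3   q3  q3 
(> = start, * = accepting)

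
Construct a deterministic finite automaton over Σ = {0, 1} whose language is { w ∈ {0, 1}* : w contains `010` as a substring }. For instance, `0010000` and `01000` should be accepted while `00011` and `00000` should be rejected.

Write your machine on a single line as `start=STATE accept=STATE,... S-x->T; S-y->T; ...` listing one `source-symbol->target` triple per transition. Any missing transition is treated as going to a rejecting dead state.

States A..C record the length of the longest prefix of `010` that matches the current input suffix. Reaching D means `010` has been seen, and we stay there forever. Accept from D.
With 4 states:
       0  1 
>  A   B  A 
   B   B  C 
   C   D  A 
 * D   D  D 
(> = start, * = accepting)

start=A; accept=D; A-0->B; A-1->A; B-0->B; B-1->C; C-0->D; C-1->A; D-0->D; D-1->D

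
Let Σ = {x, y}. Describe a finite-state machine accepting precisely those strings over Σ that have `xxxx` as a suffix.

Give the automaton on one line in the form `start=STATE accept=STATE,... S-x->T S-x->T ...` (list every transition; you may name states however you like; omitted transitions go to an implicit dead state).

start=A accept=E A-x->B A-y->A B-x->C B-y->A C-x->D C-y->A D-x->E D-y->A E-x->E E-y->A

Remember how much of `xxxx` the current input suffix matches. State A means no match yet; B means the last symbol is `x`; C means the last 2 symbols are `xx`; D means the last 3 symbols are `xxx`; E means the last 4 symbols are `xxxx`. Only E accepts. On a mismatch, fall back to the longest proper suffix that is still a prefix of `xxxx`.
A 5-state machine:
       x  y 
>  A   B  A 
   B   C  A 
   C   D  A 
   D   E  A 
 * E   E  A 
(> = start, * = accepting)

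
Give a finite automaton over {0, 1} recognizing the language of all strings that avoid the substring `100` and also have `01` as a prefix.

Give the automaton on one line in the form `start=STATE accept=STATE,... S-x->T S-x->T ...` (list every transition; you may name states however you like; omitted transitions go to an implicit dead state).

Handle the two conditions separately and then intersect. One (4 states) tracks partial matches of the forbidden pattern `100`; the other (4 states) tracks whether the input so far still matches the prefix `01`. Each combined state is a pair, one component from each; accept when both components accept. Minimizing collapses redundant product states.
With 5 states:
        0   1  
>  S0   S1  S2 
   S1   S2  S3 
   S2   S2  S2 
 * S3   S4  S3 
 * S4   S2  S3 
(> = start, * = accepting)

start=S0 accept=S3,S4 S0-0->S1 S0-1->S2 S1-0->S2 S1-1->S3 S2-0->S2 S2-1->S2 S3-0->S4 S3-1->S3 S4-0->S2 S4-1->S3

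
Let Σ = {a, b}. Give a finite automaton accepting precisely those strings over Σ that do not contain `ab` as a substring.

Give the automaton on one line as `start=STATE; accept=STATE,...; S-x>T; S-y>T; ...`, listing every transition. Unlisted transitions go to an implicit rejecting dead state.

start=q0; accept=q0,q1; q0-a>q1; q0-b>q0; q1-a>q1; q1-b>q2; q2-a>q2; q2-b>q2

Track partial matches of the forbidden pattern `ab`. State q2 is a dead state reached once `ab` has occurred; every other state accepts. q0 means no part of `ab` is currently matched.
        a   b  
>* q0   q1  q0 
 * q1   q1  q2 
   q2   q2  q2 
(> = start, * = accepting)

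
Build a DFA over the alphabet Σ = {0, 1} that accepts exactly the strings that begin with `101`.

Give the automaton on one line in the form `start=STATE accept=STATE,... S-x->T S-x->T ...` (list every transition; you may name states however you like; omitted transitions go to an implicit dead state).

Walk along `101` while the input agrees: from s0 take `1` to s1, and so on. Any deviation drops to the rejecting sink s4. Once s3 is reached the prefix is confirmed and every continuation is accepted.
A 5-state machine:
        0   1  
>  s0   s4  s1 
   s1   s2  s4 
   s2   s4  s3 
 * s3   s3  s3 
   s4   s4  s4 
(> = start, * = accepting)

start=s0 accept=s3 s0-0->s4 s0-1->s1 s1-0->s2 s1-1->s4 s2-0->s4 s2-1->s3 s3-0->s3 s3-1->s3 s4-0->s4 s4-1->s4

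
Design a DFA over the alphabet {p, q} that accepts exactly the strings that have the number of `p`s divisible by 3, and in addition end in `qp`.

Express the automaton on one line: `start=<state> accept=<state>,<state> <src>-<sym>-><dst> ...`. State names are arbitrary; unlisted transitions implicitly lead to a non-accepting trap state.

Run two small machines in parallel and take their product. One (3 states) tracks the count of `p`s modulo 3; the other (3 states) tracks how much of the suffix `qp` has currently been matched. Each combined state is a pair, one component from each; accept when both components accept. Minimizing collapses redundant product states.
With 5 states:
       p  q 
>  A   B  A 
   B   C  B 
   C   A  D 
   D   E  D 
 * E   B  A 
(> = start, * = accepting)

start=A accept=E A-p->B A-q->A B-p->C B-q->B C-p->A C-q->D D-p->E D-q->D E-p->B E-q->A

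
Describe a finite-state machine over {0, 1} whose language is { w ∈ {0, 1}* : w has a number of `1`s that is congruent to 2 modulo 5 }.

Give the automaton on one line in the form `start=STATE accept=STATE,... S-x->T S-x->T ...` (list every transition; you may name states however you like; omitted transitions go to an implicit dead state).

Keep the running count of `1`s modulo 5: each `1` advances along the cycle s0 → s1 → s2 → s3 → s4 → s0 while other symbols loop. Accept at s2.
With 5 states:
        0   1  
>  s0   s0  s1 
   s1   s1  s2 
 * s2   s2  s3 
   s3   s3  s4 
   s4   s4  s0 
(> = start, * = accepting)

start=s0 accept=s2 s0-0->s0 s0-1->s1 s1-0->s1 s1-1->s2 s2-0->s2 s2-1->s3 s3-0->s3 s3-1->s4 s4-0->s4 s4-1->s0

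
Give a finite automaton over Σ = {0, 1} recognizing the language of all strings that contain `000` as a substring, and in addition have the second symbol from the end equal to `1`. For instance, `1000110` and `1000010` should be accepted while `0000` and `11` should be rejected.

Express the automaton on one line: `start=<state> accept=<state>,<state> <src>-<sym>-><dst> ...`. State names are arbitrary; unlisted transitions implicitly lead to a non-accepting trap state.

Build one automaton per condition and run them in lockstep. One (4 states) tracks whether and how much of `000` has been seen; the other (7 states) tracks the last 2 symbols read. Each combined state is a pair, one component from each; accept when both components accept.
An 11-state machine:
       0  1 
>  A   B  C 
   B   D  E 
   C   F  G 
   D   H  E 
   E   F  G 
   F   D  E 
   G   F  G 
   H   H  I 
   I   J  K 
 * J   H  I 
 * K   J  K 
(> = start, * = accepting)

start=A accept=J,K A-0->B A-1->C B-0->D B-1->E C-0->F C-1->G D-0->H D-1->E E-0->F E-1->G F-0->D F-1->E G-0->F G-1->G H-0->H H-1->I I-0->J I-1->K J-0->H J-1->I K-0->J K-1->K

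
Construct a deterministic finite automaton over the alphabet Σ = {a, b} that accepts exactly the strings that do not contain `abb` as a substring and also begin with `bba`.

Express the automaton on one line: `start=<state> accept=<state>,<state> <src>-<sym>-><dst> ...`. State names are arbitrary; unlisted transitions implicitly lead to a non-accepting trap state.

start=q0 accept=q6,q8 q0-a->q1 q0-b->q2 q1-a->q1 q1-b->q3 q2-a->q1 q2-b->q4 q3-a->q1 q3-b->q5 q4-a->q6 q4-b->q7 q5-a->q5 q5-b->q5 q6-a->q6 q6-b->q8 q7-a->q1 q7-b->q7 q8-a->q6 q8-b->q9 q9-a->q9 q9-b->q9

Build one automaton per condition and run them in lockstep. The first has 4 states tracking partial matches of the forbidden pattern `abb`; the second has 5 states tracking whether the input so far still matches the prefix `bba`. A product state is a pair (one from each), accepting exactly when both do.
A 10-state machine:
        a   b  
>  q0   q1  q2 
   q1   q1  q3 
   q2   q1  q4 
   q3   q1  q5 
   q4   q6  q7 
   q5   q5  q5 
 * q6   q6  q8 
   q7   q1  q7 
 * q8   q6  q9 
   q9   q9  q9 
(> = start, * = accepting)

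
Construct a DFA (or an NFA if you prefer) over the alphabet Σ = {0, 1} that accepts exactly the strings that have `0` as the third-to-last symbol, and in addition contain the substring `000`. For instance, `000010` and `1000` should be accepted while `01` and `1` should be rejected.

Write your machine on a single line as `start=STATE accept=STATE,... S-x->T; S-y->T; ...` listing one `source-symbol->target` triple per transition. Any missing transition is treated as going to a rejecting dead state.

start=q0; accept=q7,q15,q16,q17; q0-0->q1; q0-1->q2; q1-0->q3; q1-1->q4; q2-0->q5; q2-1->q6; q3-0->q7; q3-1->q8; q4-0->q9; q4-1->q10; q5-0->q11; q5-1->q12; q6-0->q13; q6-1->q14; q7-0->q7; q7-1->q15; q8-0->q9; q8-1->q10; q9-0->q11; q9-1->q12; q10-0->q13; q10-1->q14; q11-0->q7; q11-1->q8; q12-0->q9; q12-1->q10; q13-0->q11; q13-1->q12; q14-0->q13; q14-1->q14; q15-0->q16; q15-1->q17; q16-0->q18; q16-1->q19; q17-0->q20; q17-1->q21; q18-0->q7; q18-1->q15; q19-0->q16; q19-1->q17; q20-0->q18; q20-1->q19; q21-0->q20; q21-1->q21

Run two small machines in parallel and take their product. One (15 states) tracks the last 3 symbols read; the other (4 states) tracks whether and how much of `000` has been seen. Each combined state is a pair, one component from each; accept when both components accept.
          0    1  
>  q0     q1   q2 
   q1     q3   q4 
   q2     q5   q6 
   q3     q7   q8 
   q4     q9  q10 
   q5    q11  q12 
   q6    q13  q14 
 * q7     q7  q15 
   q8     q9  q10 
   q9    q11  q12 
   q10   q13  q14 
   q11    q7   q8 
   q12    q9  q10 
   q13   q11  q12 
   q14   q13  q14 
 * q15   q16  q17 
 * q16   q18  q19 
 * q17   q20  q21 
   q18    q7  q15 
   q19   q16  q17 
   q20   q18  q19 
   q21   q20  q21 
(> = start, * = accepting)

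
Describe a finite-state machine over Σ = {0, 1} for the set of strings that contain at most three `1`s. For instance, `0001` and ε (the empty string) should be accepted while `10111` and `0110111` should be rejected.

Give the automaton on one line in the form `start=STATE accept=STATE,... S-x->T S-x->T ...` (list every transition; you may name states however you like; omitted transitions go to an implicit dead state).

start=S0 accept=S0,S1,S2,S3 S0-0->S0 S0-1->S1 S1-0->S1 S1-1->S2 S2-0->S2 S2-1->S3 S3-0->S3 S3-1->S4 S4-0->S4 S4-1->S4

Only the number of `1`s matters, and only up to 4. Make a chain S0 → S1 → S2 → S3 → S4 advanced by each `1` (with S4 absorbing); every other symbol self-loops. The accepting set is {S0, S1, S2, S3}.
A 5-state machine:
        0   1  
>* S0   S0  S1 
 * S1   S1  S2 
 * S2   S2  S3 
 * S3   S3  S4 
   S4   S4  S4 
(> = start, * = accepting)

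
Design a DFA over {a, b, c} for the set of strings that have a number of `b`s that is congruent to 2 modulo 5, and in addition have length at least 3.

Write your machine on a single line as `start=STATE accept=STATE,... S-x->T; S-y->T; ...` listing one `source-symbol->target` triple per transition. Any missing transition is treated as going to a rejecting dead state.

Handle the two conditions separately and then intersect. The first has 5 states tracking the count of `b`s modulo 5; the second has 5 states tracking the input length, saturating at 4. A product state is a pair (one from each), accepting exactly when both do. Minimizing collapses redundant product states.
8 states suffice.
        a   b   c  
>  S0   S1  S2  S1 
   S1   S1  S3  S1 
   S2   S3  S4  S3 
   S3   S3  S5  S3 
   S4   S5  S6  S5 
 * S5   S5  S6  S5 
   S6   S6  S7  S6 
   S7   S7  S1  S7 
(> = start, * = accepting)

start=S0; accept=S5; S0-a->S1; S0-b->S2; S0-c->S1; S1-a->S1; S1-b->S3; S1-c->S1; S2-a->S3; S2-b->S4; S2-c->S3; S3-a->S3; S3-b->S5; S3-c->S3; S4-a->S5; S4-b->S6; S4-c->S5; S5-a->S5; S5-b->S6; S5-c->S5; S6-a->S6; S6-b->S7; S6-c->S6; S7-a->S7; S7-b->S1; S7-c->S7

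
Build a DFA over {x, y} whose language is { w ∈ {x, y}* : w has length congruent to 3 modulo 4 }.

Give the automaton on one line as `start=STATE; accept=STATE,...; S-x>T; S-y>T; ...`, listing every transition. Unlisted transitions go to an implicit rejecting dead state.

Only the length mod 4 matters, so use a 4-cycle: from any state, every input symbol moves to the next state, wrapping s3 back to s0. Mark s3 accepting.
        x   y  
>  s0   s1  s1 
   s1   s2  s2 
   s2   s3  s3 
 * s3   s0  s0 
(> = start, * = accepting)

start=s0; accept=s3; s0-x>s1; s0-y>s1; s1-x>s2; s1-y>s2; s2-x>s3; s2-y>s3; s3-x>s0; s3-y>s0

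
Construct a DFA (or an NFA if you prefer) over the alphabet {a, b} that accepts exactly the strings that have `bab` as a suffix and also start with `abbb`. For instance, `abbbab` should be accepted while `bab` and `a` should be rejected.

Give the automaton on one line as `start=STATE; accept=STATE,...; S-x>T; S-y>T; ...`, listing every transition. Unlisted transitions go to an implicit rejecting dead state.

start=q0; accept=q11; q0-a>q1; q0-b>q2; q1-a>q3; q1-b>q4; q2-a>q5; q2-b>q2; q3-a>q3; q3-b>q2; q4-a>q5; q4-b>q6; q5-a>q3; q5-b>q7; q6-a>q5; q6-b>q8; q7-a>q5; q7-b>q2; q8-a>q9; q8-b>q8; q9-a>q10; q9-b>q11; q10-a>q10; q10-b>q8; q11-a>q9; q11-b>q8

Run two small machines in parallel and take their product. One (4 states) tracks how much of the suffix `bab` has currently been matched; the other (6 states) tracks whether the input so far still matches the prefix `abbb`. Each combined state is a pair, one component from each; accept when both components accept.
With 12 states:
          a    b  
>  q0     q1   q2 
   q1     q3   q4 
   q2     q5   q2 
   q3     q3   q2 
   q4     q5   q6 
   q5     q3   q7 
   q6     q5   q8 
   q7     q5   q2 
   q8     q9   q8 
   q9    q10  q11 
   q10   q10   q8 
 * q11    q9   q8 
(> = start, * = accepting)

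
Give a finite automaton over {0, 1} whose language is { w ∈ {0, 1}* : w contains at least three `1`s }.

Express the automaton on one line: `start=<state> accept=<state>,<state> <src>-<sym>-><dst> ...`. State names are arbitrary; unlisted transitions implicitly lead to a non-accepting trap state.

Only the number of `1`s matters, and only up to 4. Make a chain S0 → S1 → S2 → S3 → S4 advanced by each `1` (with S4 absorbing); every other symbol self-loops. The accepting set is {S3, S4}.
A 5-state machine:
        0   1  
>  S0   S0  S1 
   S1   S1  S2 
   S2   S2  S3 
 * S3   S3  S4 
 * S4   S4  S4 
(> = start, * = accepting)

start=S0 accept=S3,S4 S0-0->S0 S0-1->S1 S1-0->S1 S1-1->S2 S2-0->S2 S2-1->S3 S3-0->S3 S3-1->S4 S4-0->S4 S4-1->S4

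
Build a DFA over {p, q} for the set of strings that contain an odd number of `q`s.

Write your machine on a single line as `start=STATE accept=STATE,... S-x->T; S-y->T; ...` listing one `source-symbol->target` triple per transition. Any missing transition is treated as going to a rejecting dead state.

start=s0; accept=s1; s0-p->s0; s0-q->s1; s1-p->s1; s1-q->s0

The only thing that matters is how many `q`s have appeared, reduced mod 2. Use one state per residue: s0 for 0, …, s1 for 1. Reading `q` moves to the next residue; anything else stays put. s1 is accepting.
With 2 states:
        p   q  
>  s0   s0  s1 
 * s1   s1  s0 
(> = start, * = accepting)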